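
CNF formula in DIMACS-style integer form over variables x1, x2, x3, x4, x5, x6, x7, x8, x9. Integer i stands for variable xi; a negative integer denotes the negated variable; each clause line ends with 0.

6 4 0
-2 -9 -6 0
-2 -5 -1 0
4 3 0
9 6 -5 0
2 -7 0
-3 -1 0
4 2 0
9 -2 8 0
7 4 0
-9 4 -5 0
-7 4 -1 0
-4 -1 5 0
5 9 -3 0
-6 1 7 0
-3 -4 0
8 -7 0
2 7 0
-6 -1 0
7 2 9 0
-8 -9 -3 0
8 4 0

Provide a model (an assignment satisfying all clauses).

Try x1 = False.
Try x2 = True.
Branch on x3: take x3 = False.
  then x4 is forced to True.
The remaining clauses are satisfied by x5 = False, x6 = False, x7 = False, x8 = True, x9 = True.
Check each clause:
  1. (x6 || x4) — x4 is true.
  2. (!x6 || !x9 || !x2) — !x6 is true.
  3. (!x5 || !x1 || !x2) — !x5 is true.
  4. (x3 || x4) — x4 is true.
  5. (x6 || x9 || !x5) — x9 is true.
  6. (x2 || !x7) — !x7 is true.
  7. (!x3 || !x1) — !x3 is true.
  8. (x2 || x4) — x2 is true.
  9. (x9 || x8 || !x2) — x8 is true.
  10. (x4 || x7) — x4 is true.
  11. (!x5 || !x9 || x4) — !x5 is true.
  12. (!x1 || x4 || !x7) — !x7 is true.
  13. (x5 || !x4 || !x1) — !x1 is true.
  14. (!x3 || x5 || x9) — x9 is true.
  15. (x1 || x7 || !x6) — !x6 is true.
  16. (!x3 || !x4) — !x3 is true.
  17. (!x7 || x8) — x8 is true.
  18. (x2 || x7) — x2 is true.
  19. (!x1 || !x6) — !x6 is true.
  20. (x7 || x9 || x2) — x9 is true.
  21. (!x9 || !x3 || !x8) — !x3 is true.
  22. (x4 || x8) — x8 is true.

x1=0, x2=1, x3=0, x4=1, x5=0, x6=0, x7=0, x8=1, x9=1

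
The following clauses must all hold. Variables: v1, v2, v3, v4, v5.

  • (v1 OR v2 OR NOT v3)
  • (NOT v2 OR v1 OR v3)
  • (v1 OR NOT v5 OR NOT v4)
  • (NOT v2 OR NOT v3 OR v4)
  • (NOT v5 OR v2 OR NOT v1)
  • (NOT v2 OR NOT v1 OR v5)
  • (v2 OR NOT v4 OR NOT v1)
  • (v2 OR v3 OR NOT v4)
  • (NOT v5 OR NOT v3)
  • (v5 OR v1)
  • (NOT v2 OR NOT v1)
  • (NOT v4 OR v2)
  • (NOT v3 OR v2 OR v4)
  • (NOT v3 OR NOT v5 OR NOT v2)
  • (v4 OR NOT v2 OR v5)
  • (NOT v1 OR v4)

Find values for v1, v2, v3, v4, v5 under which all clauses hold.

v1=False, v2=False, v3=False, v4=False, v5=True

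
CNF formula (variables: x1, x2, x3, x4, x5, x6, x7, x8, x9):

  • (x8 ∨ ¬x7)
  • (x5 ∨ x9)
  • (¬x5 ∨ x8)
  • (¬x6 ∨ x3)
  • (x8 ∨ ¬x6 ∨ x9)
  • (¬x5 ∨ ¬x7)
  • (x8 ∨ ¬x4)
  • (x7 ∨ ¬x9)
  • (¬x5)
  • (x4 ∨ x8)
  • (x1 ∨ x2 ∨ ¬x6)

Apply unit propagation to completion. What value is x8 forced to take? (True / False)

(¬x5) stands alone — x5 = False.
From (x5 ∨ x9) and x5 = False: x9 = True.
In (x7 ∨ ¬x9), ¬x9 is now false; x7 must hold, so x7 = True.
In (¬x7 ∨ x8), ¬x7 is now false; x8 must hold, so x8 = True.

True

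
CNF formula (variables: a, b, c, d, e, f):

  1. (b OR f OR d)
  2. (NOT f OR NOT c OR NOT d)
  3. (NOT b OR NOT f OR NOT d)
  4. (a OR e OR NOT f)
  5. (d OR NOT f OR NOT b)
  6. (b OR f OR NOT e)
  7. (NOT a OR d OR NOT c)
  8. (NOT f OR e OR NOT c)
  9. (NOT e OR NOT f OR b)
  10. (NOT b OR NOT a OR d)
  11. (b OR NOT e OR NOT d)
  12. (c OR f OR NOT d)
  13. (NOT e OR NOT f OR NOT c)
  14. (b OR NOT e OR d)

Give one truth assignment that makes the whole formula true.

Set a = False and propagate.
Try b = True.
For the remaining variables, c = False, d = False, e = True, f = False works.

a = 0  b = 1  c = 0  d = 0  e = 1  f = 0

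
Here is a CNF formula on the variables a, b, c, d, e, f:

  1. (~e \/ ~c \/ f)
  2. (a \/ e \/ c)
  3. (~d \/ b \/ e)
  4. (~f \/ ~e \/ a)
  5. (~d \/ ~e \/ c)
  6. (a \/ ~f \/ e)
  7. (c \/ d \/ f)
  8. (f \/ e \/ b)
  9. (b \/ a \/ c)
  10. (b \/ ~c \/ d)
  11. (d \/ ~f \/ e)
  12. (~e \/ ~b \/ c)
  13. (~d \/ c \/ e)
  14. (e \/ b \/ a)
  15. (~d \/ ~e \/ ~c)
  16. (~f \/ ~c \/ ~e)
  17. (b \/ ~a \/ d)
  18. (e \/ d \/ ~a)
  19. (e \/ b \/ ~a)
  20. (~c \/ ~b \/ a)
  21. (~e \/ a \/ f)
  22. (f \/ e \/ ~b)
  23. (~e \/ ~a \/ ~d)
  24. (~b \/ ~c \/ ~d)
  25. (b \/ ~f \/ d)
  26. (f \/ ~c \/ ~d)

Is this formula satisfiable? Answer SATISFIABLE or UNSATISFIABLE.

e = True:
  c = True:
    propagation gives f=True; an empty clause results — contradiction.
  c = False:
    propagation gives d=False, f=True, a=True, b=False; an empty clause results — contradiction.
e = False:
  b = True:
    propagation gives f=True, a=True, d=True, c=True; an empty clause results — contradiction.
  b = False:
    propagation gives d=False, f=True; an empty clause results — contradiction.
Every branch closes, so no satisfying assignment exists.

UNSATISFIABLE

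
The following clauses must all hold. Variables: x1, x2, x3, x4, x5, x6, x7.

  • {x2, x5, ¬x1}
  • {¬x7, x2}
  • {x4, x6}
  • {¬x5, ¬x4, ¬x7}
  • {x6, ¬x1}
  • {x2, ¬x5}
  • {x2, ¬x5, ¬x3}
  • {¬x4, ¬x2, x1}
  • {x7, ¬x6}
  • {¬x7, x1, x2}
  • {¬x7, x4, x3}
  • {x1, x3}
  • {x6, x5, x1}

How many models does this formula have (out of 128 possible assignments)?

6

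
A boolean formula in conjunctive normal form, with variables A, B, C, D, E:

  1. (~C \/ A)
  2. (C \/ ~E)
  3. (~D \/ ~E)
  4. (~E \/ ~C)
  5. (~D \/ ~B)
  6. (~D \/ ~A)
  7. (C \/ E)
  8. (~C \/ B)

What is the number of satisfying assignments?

The models are:
  A=1 B=1 C=1 D=0 E=0
Count: 1.

1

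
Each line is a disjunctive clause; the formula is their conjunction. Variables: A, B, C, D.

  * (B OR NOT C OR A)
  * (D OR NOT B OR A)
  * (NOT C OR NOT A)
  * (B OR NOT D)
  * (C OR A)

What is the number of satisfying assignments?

4

The models are:
  A=F B=T C=T D=T
  A=T B=F C=F D=F
  A=T B=T C=F D=F
  A=T B=T C=F D=T
That's 4 in total.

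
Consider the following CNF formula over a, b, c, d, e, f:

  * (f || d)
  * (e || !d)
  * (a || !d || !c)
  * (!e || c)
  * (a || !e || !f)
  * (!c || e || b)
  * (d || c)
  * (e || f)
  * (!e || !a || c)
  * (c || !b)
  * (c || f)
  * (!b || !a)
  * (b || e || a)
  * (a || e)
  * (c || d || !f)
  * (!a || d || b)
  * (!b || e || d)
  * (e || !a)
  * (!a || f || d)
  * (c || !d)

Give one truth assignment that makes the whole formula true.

a = T, b = F, c = T, d = T, e = T, f = T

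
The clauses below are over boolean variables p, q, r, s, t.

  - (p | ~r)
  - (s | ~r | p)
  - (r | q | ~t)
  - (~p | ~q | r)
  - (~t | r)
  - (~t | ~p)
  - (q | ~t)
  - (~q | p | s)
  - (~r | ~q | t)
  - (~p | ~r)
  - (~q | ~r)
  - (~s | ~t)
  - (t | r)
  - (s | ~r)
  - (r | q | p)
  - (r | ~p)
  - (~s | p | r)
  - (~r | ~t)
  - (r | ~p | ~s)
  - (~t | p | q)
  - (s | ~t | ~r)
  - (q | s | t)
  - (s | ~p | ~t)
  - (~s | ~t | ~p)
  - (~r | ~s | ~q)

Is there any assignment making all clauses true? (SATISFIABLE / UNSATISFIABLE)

UNSATISFIABLE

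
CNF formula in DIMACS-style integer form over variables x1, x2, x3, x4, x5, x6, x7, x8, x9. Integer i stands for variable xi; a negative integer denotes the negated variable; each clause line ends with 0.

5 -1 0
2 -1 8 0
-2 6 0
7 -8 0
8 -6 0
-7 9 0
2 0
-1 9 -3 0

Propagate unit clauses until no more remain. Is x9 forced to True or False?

True

(x2) stands alone — x2 = True.
From (x6 | ~x2) and x2 = True: x6 = True.
In (~x6 | x8), ~x6 is now false; x8 must hold, so x8 = True.
From (x7 | ~x8) and x8 = True: x7 = True.
In (x9 | ~x7), ~x7 is now false; x9 must hold, so x9 = True.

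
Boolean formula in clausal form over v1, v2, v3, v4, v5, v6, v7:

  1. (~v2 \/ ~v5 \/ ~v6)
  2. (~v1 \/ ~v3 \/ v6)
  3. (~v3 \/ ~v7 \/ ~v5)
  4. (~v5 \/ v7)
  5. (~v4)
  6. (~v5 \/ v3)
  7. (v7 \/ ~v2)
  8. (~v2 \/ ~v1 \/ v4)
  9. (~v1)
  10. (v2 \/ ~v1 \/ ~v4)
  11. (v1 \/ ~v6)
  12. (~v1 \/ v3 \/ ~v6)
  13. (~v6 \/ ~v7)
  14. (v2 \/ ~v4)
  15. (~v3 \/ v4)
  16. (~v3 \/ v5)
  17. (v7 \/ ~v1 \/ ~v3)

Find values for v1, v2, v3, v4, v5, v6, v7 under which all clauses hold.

v1=False  v2=True  v3=False  v4=False  v5=False  v6=False  v7=True

Unit propagation: (~v4) forces v4 = False.
The clause (~v1) is unit: v1 must be False.
(~v6) is a unit clause, so v6 = False.
(~v3) is a unit clause, so v3 = False.
The clause (~v5) is unit: v5 must be False.
Pure literal: v7 appears only positively; assign v7 = True.
v2 is now unconstrained; take v2 = True.
Every clause has at least one true literal under this assignment.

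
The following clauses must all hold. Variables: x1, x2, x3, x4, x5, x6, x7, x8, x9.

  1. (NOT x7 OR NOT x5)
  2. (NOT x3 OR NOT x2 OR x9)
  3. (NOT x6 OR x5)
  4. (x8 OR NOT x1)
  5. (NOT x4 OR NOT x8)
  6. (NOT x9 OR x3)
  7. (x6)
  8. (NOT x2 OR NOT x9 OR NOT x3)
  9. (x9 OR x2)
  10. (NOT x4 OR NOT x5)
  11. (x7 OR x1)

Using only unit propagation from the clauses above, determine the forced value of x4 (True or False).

False

(x6) stands alone — x6 = True.
In (NOT x6 OR x5), NOT x6 is now false; x5 must hold, so x5 = True.
(NOT x5 OR NOT x7) with x5 = True leaves only NOT x7, so x7 = False.
(NOT x5 OR NOT x4): since x5 = True, the clause reduces to (NOT x4). x4 = False.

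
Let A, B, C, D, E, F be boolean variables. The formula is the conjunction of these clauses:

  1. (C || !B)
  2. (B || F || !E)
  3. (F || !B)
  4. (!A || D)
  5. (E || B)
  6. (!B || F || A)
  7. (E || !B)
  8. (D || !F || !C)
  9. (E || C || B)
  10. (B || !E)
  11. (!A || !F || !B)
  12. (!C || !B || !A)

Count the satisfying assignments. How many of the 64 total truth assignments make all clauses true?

Satisfying assignments:
  A=F B=T C=T D=T E=T F=T
That's 1 in total.

1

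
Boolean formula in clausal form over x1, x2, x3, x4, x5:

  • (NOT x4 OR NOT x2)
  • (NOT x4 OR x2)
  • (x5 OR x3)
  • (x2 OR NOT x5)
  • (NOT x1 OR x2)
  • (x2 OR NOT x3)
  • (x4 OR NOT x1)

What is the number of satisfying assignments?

The models are:
  x1=F x2=T x3=F x4=F x5=T
  x1=F x2=T x3=T x4=F x5=F
  x1=F x2=T x3=T x4=F x5=T
That's 3 in total.

3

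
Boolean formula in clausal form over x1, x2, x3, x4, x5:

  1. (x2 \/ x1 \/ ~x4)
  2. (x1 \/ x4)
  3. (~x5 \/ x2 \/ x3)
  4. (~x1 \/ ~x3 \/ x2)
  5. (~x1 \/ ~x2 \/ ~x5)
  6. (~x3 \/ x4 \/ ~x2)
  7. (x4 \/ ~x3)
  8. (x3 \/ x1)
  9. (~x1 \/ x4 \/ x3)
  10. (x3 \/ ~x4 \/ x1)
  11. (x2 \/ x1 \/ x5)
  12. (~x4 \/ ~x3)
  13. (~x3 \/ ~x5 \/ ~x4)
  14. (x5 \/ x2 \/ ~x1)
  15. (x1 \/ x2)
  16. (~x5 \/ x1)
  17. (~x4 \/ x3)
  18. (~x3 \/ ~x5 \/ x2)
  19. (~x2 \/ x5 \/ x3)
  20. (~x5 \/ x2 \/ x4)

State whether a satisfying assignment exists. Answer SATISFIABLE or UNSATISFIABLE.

UNSATISFIABLE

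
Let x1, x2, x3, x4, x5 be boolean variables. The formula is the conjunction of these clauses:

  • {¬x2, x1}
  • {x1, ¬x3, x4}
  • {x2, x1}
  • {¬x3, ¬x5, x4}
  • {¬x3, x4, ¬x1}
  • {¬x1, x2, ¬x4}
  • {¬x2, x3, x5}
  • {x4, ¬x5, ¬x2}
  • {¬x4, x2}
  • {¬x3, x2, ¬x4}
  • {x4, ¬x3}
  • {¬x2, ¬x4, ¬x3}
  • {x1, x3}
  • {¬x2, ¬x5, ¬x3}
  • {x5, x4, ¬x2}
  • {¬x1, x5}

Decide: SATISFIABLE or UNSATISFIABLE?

SATISFIABLE

Set x1 = True and propagate.
  then x5 is forced to True.
Set x2 = False and propagate.
  then x4 is forced to False.
  then x3 is forced to False.
So x1=1, x2=0, x3=0, x4=0, x5=1 is a satisfying assignment.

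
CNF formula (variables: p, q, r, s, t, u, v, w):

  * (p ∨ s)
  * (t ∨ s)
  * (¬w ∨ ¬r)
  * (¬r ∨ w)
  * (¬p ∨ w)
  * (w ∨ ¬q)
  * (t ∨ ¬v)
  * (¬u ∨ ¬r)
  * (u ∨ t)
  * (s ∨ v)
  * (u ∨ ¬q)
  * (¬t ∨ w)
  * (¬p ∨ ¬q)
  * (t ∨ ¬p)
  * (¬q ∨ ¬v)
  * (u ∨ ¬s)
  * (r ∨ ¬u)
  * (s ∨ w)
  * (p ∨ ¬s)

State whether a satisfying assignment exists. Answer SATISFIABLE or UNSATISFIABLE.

SATISFIABLE

Pure literal: q appears only negated; assign q = False.
Branch on p: take p = True.
  then w is forced to True.
  then r is forced to False.
  then t is forced to True.
  then u is forced to False.
  then s is forced to False.
  then v is forced to True.
Every clause has at least one true literal under this assignment.
So p=True, q=False, r=False, s=False, t=True, u=False, v=True, w=True is a satisfying assignment.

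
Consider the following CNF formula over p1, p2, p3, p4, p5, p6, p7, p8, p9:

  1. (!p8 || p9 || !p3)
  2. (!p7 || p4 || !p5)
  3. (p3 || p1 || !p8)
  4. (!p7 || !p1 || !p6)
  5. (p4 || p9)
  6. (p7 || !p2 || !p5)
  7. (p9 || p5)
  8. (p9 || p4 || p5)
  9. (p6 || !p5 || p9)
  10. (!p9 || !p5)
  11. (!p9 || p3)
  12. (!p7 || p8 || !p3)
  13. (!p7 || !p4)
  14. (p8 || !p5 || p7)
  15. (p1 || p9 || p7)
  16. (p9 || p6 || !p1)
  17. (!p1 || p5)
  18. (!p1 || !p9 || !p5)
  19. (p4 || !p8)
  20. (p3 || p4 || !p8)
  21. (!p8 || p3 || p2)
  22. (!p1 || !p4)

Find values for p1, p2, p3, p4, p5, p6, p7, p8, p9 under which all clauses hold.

Set p1 = False and propagate.
Branch on p2: take p2 = True.
Branch on p3: take p3 = True.
The remaining clauses are satisfied by p4 = True, p5 = False, p6 = False, p7 = False, p8 = True, p9 = True.

p1 = False  p2 = True  p3 = True  p4 = True  p5 = False  p6 = False  p7 = False  p8 = True  p9 = True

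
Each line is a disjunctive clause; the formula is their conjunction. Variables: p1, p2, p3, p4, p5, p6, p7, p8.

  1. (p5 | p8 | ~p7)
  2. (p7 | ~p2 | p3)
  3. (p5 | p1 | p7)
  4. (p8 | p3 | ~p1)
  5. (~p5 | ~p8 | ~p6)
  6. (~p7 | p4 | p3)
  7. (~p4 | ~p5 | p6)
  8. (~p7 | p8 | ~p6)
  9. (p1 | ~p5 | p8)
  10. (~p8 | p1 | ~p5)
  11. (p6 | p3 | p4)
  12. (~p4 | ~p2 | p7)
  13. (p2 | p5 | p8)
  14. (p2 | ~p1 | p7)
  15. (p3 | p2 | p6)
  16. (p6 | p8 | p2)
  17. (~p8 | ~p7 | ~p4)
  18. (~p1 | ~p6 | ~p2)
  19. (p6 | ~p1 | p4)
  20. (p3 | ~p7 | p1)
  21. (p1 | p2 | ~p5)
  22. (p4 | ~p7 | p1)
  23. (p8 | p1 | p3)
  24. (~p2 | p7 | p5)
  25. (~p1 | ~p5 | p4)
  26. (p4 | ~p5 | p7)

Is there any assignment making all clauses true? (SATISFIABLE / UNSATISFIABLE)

SATISFIABLE

p3 occurs only positively in the remaining clauses — set p3 = True.
Branch on p1: take p1 = True.
For the remaining variables, p2 = False, p4 = False, p5 = False, p6 = True, p7 = True, p8 = True works.
Every clause has at least one true literal under this assignment.
So p1 = T, p2 = F, p3 = T, p4 = F, p5 = F, p6 = T, p7 = T, p8 = T is a satisfying assignment.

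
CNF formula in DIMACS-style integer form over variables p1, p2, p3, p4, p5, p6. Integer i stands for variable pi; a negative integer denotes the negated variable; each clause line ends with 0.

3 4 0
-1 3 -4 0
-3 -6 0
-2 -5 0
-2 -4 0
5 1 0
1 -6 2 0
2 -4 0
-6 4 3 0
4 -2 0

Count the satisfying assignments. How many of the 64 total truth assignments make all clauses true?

3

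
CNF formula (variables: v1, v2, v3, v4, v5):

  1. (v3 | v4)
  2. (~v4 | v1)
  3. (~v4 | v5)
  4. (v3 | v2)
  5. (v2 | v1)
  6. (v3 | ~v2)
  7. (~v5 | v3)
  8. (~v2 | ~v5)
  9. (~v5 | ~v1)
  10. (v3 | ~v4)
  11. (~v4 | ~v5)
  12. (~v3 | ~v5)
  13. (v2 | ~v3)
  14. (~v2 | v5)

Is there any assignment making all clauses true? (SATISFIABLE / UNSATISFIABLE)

UNSATISFIABLE

v3 = True:
  propagation gives v5=False, v4=False, v2=True; an empty clause results — contradiction.
v3 = False:
  propagation gives v4=True; an empty clause results — contradiction.
Every branch closes, so no satisfying assignment exists.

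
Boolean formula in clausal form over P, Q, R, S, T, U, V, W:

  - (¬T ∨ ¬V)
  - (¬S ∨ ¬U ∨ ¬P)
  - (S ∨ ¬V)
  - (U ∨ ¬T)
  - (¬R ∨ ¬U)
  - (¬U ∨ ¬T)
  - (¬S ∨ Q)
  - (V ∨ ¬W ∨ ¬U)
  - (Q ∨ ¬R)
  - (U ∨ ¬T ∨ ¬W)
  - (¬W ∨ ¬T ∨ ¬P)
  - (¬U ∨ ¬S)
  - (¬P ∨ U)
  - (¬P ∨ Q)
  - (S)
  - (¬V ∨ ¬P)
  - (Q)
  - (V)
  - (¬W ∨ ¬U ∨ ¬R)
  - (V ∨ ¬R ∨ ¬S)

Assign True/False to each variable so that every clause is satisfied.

P=F, Q=T, R=T, S=T, T=F, U=F, V=T, W=T

Check each clause:
  1. (¬T ∨ ¬V) — ¬T is true.
  2. (¬P ∨ ¬S ∨ ¬U) — ¬U is true.
  3. (¬V ∨ S) — S is true.
  4. (U ∨ ¬T) — ¬T is true.
  5. (¬R ∨ ¬U) — ¬U is true.
  6. (¬T ∨ ¬U) — ¬U is true.
  7. (Q ∨ ¬S) — Q is true.
  8. (V ∨ ¬W ∨ ¬U) — ¬U is true.
  9. (¬R ∨ Q) — Q is true.
  10. (U ∨ ¬T ∨ ¬W) — ¬T is true.
  11. (¬W ∨ ¬T ∨ ¬P) — ¬T is true.
  12. (¬S ∨ ¬U) — ¬U is true.
  13. (U ∨ ¬P) — ¬P is true.
  14. (Q ∨ ¬P) — Q is true.
  15. (S) — S is true.
  16. (¬V ∨ ¬P) — ¬P is true.
  17. (Q) — Q is true.
  18. (V) — V is true.
  19. (¬W ∨ ¬U ∨ ¬R) — ¬U is true.
  20. (¬R ∨ V ∨ ¬S) — V is true.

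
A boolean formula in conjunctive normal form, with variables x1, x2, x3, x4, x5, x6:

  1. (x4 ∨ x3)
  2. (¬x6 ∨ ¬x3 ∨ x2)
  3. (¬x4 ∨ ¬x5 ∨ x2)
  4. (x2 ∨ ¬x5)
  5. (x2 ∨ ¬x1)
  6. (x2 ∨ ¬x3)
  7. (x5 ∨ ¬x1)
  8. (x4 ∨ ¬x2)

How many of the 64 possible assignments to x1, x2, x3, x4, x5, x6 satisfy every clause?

14

Case analysis on x2 and x3:
  x2=T, x3=T: x6 free; 3 ways for (x1,x4,x5) × 2^1 = 6.
  x2=T, x3=F: x6 free; 3 ways for (x1,x4,x5) × 2^1 = 6.
  x2=F, x3=T: a clause becomes empty — 0.
  x2=F, x3=F: remaining (x1,x4,x5,x6) ∈ {(F,T,F,F); (F,T,F,T)} — 2.
Total: 6 + 6 + 0 + 2 = 14.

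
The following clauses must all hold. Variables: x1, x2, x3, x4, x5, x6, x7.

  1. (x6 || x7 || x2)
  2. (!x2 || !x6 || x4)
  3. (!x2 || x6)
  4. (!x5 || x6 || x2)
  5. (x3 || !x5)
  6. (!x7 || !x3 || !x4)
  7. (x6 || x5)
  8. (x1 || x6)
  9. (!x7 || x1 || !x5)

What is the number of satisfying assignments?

Case analysis on x6 and x2:
  x6=T, x2=T: x1 free; 4 ways for (x3,x4,x5,x7) × 2^1 = 8.
  x6=T, x2=F: 19 of the 32 assignments to (x1,x3,x4,x5,x7) work.
  x6=F, x2=T: a clause becomes empty — 0.
  x6=F, x2=F: a clause becomes empty — 0.
Total: 8 + 19 + 0 + 0 = 27.

27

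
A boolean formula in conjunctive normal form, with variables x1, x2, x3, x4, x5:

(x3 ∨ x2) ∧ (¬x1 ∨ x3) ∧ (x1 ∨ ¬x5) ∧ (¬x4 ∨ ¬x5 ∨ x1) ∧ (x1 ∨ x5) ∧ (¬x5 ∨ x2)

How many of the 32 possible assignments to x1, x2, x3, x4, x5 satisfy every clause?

Satisfying assignments:
  x1=T x2=F x3=T x4=F x5=F
  x1=T x2=F x3=T x4=T x5=F
  x1=T x2=T x3=T x4=F x5=F
  x1=T x2=T x3=T x4=F x5=T
  x1=T x2=T x3=T x4=T x5=F
  x1=T x2=T x3=T x4=T x5=T
That's 6 in total.

6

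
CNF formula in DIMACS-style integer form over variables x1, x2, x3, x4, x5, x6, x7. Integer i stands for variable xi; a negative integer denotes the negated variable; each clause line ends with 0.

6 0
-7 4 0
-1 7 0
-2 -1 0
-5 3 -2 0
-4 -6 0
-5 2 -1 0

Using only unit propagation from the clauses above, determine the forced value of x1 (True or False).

False

(x6) stands alone — x6 = True.
(!x4 || !x6) with x6 = True leaves only !x4, so x4 = False.
(!x7 || x4) with x4 = False leaves only !x7, so x7 = False.
From (!x1 || x7) and x7 = False: x1 = False.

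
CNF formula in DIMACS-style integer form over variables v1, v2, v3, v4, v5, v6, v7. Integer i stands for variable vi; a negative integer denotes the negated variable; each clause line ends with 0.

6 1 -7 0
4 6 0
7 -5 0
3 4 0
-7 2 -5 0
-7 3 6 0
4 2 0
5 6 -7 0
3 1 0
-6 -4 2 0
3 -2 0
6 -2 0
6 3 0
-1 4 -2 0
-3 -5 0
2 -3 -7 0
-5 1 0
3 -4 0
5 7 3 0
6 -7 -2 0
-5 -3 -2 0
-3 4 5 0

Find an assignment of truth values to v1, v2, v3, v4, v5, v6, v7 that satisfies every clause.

v1=0, v2=0, v3=1, v4=1, v5=0, v6=0, v7=0

Branch on v1: take v1 = False.
  then v3 is forced to True.
  then v5 is forced to False.
  then v4 is forced to True.
Set v2 = False and propagate.
  then v6 is forced to False.
  then v7 is forced to False.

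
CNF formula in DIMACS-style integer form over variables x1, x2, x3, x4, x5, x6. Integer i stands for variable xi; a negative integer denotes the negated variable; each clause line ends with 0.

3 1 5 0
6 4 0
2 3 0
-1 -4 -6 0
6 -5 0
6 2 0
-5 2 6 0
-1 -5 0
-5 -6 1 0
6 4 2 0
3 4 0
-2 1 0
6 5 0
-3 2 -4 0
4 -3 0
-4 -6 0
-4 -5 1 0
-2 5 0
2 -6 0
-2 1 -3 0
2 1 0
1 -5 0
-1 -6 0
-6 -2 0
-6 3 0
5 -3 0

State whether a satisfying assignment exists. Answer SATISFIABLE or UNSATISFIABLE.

UNSATISFIABLE

x6 = True:
  propagation gives x4=False, x3=True; an empty clause results — contradiction.
x6 = False:
  propagation gives x4=True, x5=False; an empty clause results — contradiction.
Every branch closes, so no satisfying assignment exists.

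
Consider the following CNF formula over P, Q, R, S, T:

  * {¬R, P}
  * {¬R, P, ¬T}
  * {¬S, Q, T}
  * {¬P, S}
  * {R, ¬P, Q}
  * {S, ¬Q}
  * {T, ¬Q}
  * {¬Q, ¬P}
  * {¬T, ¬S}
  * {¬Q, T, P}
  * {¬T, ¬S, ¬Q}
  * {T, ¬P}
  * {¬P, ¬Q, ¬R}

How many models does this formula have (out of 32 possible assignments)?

2

The models are:
  P=0 Q=0 R=0 S=0 T=0
  P=0 Q=0 R=0 S=0 T=1
Count: 2.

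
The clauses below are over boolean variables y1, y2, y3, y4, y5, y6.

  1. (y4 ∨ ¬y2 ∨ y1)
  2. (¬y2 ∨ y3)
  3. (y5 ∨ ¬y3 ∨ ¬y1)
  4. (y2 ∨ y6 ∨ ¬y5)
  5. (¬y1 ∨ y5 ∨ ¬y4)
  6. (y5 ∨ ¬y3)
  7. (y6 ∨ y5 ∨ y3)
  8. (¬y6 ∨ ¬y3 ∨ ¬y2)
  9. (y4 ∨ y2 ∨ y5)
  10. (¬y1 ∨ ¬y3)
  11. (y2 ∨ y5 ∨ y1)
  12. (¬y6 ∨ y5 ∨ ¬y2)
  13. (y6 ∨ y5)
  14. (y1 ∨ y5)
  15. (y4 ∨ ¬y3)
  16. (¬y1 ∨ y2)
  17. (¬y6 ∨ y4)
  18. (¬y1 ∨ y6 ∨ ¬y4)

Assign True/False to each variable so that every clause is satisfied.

y1=F, y2=F, y3=F, y4=T, y5=T, y6=T

Check each clause:
  1. (y4 ∨ y1 ∨ ¬y2) — y4 is true.
  2. (¬y2 ∨ y3) — ¬y2 is true.
  3. (y5 ∨ ¬y3 ∨ ¬y1) — ¬y3 is true.
  4. (y6 ∨ y2 ∨ ¬y5) — y6 is true.
  5. (¬y1 ∨ y5 ∨ ¬y4) — y5 is true.
  6. (y5 ∨ ¬y3) — ¬y3 is true.
  7. (y5 ∨ y3 ∨ y6) — y5 is true.
  8. (¬y3 ∨ ¬y6 ∨ ¬y2) — ¬y3 is true.
  9. (y4 ∨ y2 ∨ y5) — y4 is true.
  10. (¬y3 ∨ ¬y1) — ¬y3 is true.
  11. (y2 ∨ y5 ∨ y1) — y5 is true.
  12. (¬y2 ∨ ¬y6 ∨ y5) — y5 is true.
  13. (y6 ∨ y5) — y5 is true.
  14. (y1 ∨ y5) — y5 is true.
  15. (y4 ∨ ¬y3) — y4 is true.
  16. (¬y1 ∨ y2) — ¬y1 is true.
  17. (y4 ∨ ¬y6) — y4 is true.
  18. (¬y1 ∨ y6 ∨ ¬y4) — ¬y1 is true.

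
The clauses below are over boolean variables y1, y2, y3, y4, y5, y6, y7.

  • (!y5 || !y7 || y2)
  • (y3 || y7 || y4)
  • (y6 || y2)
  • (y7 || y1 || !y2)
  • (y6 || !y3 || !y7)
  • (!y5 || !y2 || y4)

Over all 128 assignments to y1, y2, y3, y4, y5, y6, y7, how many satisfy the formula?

Split on y2, then y7.
  y2=1, y7=1: y1 free; 9 ways for (y3,y4,y5,y6) × 2^1 = 18.
  y2=1, y7=0: y6 free; 5 ways for (y1,y3,y4,y5) × 2^1 = 10.
  y2=0, y7=1: forces y5=0; y6=1; y1, y3, y4 free → 2^3 = 8.
  y2=0, y7=0: y1, y5 free; 3 ways for (y3,y4,y6) × 2^2 = 12.
Total: 18 + 10 + 8 + 12 = 48.

48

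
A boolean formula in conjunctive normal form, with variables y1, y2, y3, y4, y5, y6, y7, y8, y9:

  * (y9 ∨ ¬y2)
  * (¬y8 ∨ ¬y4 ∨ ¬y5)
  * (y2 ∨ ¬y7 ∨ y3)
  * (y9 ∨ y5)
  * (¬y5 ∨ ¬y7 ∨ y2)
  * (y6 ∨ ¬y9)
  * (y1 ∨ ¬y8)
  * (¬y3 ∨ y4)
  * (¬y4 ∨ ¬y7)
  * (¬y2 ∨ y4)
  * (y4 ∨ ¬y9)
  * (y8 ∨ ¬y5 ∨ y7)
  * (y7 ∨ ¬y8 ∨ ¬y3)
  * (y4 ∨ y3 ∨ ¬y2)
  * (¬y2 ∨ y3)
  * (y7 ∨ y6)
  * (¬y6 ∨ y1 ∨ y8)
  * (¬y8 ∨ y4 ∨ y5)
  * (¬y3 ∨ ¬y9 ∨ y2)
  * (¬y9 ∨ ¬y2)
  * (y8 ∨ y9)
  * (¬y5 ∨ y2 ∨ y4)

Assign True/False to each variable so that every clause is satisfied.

y1 = T, y2 = F, y3 = F, y4 = T, y5 = F, y6 = T, y7 = F, y8 = T, y9 = T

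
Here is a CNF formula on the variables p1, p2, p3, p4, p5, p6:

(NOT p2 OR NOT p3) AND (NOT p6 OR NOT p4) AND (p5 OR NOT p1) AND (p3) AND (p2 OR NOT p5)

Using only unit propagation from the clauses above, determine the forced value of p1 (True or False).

Unit clause (p3) sets p3 = True.
In (NOT p2 OR NOT p3), NOT p3 is now false; NOT p2 must hold, so p2 = False.
In (NOT p5 OR p2), p2 is now false; NOT p5 must hold, so p5 = False.
In (NOT p1 OR p5), p5 is now false; NOT p1 must hold, so p1 = False.

False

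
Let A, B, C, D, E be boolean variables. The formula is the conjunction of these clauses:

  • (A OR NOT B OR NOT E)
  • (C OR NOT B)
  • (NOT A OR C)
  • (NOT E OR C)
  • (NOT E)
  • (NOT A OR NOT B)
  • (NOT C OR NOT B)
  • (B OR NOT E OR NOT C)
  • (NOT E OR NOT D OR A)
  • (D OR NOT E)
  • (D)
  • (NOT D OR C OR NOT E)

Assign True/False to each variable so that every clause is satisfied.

A=True  B=False  C=True  D=True  E=False

Unit propagation: (NOT E) forces E = False.
(D) is a unit clause, so D = True.
B occurs only negated in the remaining clauses — set B = False.
Branch on A: take A = True.
  then C is forced to True.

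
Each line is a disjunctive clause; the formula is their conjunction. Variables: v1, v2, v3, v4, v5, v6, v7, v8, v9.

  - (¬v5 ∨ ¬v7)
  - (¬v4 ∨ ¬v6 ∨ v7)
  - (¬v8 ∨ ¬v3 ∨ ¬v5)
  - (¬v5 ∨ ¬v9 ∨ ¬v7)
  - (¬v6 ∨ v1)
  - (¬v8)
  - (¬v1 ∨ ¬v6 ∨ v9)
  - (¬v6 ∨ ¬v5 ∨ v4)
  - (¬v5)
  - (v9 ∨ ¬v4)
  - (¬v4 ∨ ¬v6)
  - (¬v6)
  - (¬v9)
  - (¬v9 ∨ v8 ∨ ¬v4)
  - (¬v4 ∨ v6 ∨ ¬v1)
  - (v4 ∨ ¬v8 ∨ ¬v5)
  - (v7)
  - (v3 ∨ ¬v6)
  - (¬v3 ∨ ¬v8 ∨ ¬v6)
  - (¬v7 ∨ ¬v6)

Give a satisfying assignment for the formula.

v1=0  v2=0  v3=1  v4=0  v5=0  v6=0  v7=1  v8=0  v9=0

Check each clause:
  1. (¬v5 ∨ ¬v7) — ¬v5 is true.
  2. (¬v4 ∨ v7 ∨ ¬v6) — ¬v6 is true.
  3. (¬v8 ∨ ¬v5 ∨ ¬v3) — ¬v8 is true.
  4. (¬v7 ∨ ¬v5 ∨ ¬v9) — ¬v5 is true.
  5. (v1 ∨ ¬v6) — ¬v6 is true.
  6. (¬v8) — ¬v8 is true.
  7. (v9 ∨ ¬v6 ∨ ¬v1) — ¬v6 is true.
  8. (¬v5 ∨ v4 ∨ ¬v6) — ¬v6 is true.
  9. (¬v5) — ¬v5 is true.
  10. (v9 ∨ ¬v4) — ¬v4 is true.
  11. (¬v4 ∨ ¬v6) — ¬v6 is true.
  12. (¬v6) — ¬v6 is true.
  13. (¬v9) — ¬v9 is true.
  14. (v8 ∨ ¬v4 ∨ ¬v9) — ¬v4 is true.
  15. (¬v1 ∨ v6 ∨ ¬v4) — ¬v4 is true.
  16. (v4 ∨ ¬v5 ∨ ¬v8) — ¬v8 is true.
  17. (v7) — v7 is true.
  18. (¬v6 ∨ v3) — ¬v6 is true.
  19. (¬v6 ∨ ¬v3 ∨ ¬v8) — ¬v8 is true.
  20. (¬v6 ∨ ¬v7) — ¬v6 is true.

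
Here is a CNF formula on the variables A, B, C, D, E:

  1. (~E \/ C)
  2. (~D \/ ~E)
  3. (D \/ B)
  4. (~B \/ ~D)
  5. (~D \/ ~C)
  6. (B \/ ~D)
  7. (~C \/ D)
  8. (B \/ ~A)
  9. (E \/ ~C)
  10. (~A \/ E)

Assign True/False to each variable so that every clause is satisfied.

A=0, B=1, C=0, D=0, E=0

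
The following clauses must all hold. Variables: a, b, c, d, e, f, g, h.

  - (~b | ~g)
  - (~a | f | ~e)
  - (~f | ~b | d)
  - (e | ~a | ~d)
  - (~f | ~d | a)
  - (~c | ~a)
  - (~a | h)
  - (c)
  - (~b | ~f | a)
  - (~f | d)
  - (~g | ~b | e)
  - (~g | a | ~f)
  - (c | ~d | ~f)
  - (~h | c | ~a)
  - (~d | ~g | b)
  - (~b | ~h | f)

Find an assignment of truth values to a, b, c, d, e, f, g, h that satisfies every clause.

a=False  b=False  c=True  d=False  e=False  f=False  g=True  h=False

The clause (c) is unit: c must be True.
Unit propagation: (~a) forces a = False.
Pure literal: h appears only negated; assign h = False.
Set b = False and propagate.
The remaining clauses are satisfied by d = False, e = False, f = False, g = True.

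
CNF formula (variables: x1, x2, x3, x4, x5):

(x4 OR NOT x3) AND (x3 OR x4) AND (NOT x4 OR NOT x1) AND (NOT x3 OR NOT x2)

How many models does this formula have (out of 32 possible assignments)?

The models are:
  x1=F x2=F x3=F x4=T x5=F
  x1=F x2=F x3=F x4=T x5=T
  x1=F x2=F x3=T x4=T x5=F
  x1=F x2=F x3=T x4=T x5=T
  x1=F x2=T x3=F x4=T x5=F
  x1=F x2=T x3=F x4=T x5=T
Count: 6.

6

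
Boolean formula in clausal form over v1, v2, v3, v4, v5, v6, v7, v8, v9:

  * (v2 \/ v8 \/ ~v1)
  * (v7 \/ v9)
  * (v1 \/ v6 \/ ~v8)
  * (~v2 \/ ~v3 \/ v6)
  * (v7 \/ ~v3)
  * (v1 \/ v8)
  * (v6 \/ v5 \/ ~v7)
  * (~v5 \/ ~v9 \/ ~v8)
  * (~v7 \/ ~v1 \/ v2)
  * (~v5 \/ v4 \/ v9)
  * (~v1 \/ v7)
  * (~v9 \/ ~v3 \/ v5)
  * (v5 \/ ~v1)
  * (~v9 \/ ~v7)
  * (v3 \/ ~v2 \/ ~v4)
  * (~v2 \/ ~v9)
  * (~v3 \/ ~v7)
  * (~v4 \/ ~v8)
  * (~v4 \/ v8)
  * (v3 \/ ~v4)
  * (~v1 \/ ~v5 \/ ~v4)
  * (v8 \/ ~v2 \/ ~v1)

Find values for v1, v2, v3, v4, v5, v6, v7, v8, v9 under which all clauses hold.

v1=False  v2=False  v3=False  v4=False  v5=False  v6=True  v7=False  v8=True  v9=True

Check each clause:
  1. (~v1 \/ v2 \/ v8) — v8 is true.
  2. (v7 \/ v9) — v9 is true.
  3. (~v8 \/ v6 \/ v1) — v6 is true.
  4. (v6 \/ ~v2 \/ ~v3) — ~v3 is true.
  5. (v7 \/ ~v3) — ~v3 is true.
  6. (v1 \/ v8) — v8 is true.
  7. (v6 \/ v5 \/ ~v7) — ~v7 is true.
  8. (~v9 \/ ~v8 \/ ~v5) — ~v5 is true.
  9. (~v1 \/ v2 \/ ~v7) — ~v7 is true.
  10. (v9 \/ v4 \/ ~v5) — v9 is true.
  11. (v7 \/ ~v1) — ~v1 is true.
  12. (~v3 \/ v5 \/ ~v9) — ~v3 is true.
  13. (v5 \/ ~v1) — ~v1 is true.
  14. (~v7 \/ ~v9) — ~v7 is true.
  15. (v3 \/ ~v4 \/ ~v2) — ~v4 is true.
  16. (~v2 \/ ~v9) — ~v2 is true.
  17. (~v7 \/ ~v3) — ~v7 is true.
  18. (~v4 \/ ~v8) — ~v4 is true.
  19. (~v4 \/ v8) — v8 is true.
  20. (v3 \/ ~v4) — ~v4 is true.
  21. (~v1 \/ ~v4 \/ ~v5) — ~v5 is true.
  22. (v8 \/ ~v2 \/ ~v1) — v8 is true.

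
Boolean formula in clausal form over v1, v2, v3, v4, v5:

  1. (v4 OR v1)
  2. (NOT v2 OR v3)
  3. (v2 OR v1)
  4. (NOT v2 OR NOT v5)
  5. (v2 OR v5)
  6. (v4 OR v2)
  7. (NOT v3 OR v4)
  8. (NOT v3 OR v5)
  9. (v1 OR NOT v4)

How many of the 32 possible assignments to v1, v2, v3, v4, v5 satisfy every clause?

The models are:
  v1=1 v2=0 v3=0 v4=1 v5=1
  v1=1 v2=0 v3=1 v4=1 v5=1
That's 2 in total.

2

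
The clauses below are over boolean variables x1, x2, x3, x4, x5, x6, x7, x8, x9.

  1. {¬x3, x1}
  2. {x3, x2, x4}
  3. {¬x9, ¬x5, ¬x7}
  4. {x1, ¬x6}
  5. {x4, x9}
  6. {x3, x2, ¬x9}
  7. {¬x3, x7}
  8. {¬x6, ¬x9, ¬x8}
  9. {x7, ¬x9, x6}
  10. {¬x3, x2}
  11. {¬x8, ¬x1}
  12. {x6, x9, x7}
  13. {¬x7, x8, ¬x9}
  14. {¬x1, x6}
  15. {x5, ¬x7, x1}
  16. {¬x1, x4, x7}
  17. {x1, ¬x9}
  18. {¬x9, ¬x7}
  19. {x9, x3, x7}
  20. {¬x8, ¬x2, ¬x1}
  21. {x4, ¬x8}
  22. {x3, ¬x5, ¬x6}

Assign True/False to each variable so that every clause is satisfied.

x4 occurs only positively in the remaining clauses — set x4 = True.
Branch on x1: take x1 = False.
  then x3 is forced to False.
  then x6 is forced to False.
  then x9 is forced to False.
  then x7 is forced to True.
  then x5 is forced to True.
x2, x8 are now unconstrained; take x2 = True, x8 = True.

x1=False  x2=True  x3=False  x4=True  x5=True  x6=False  x7=True  x8=True  x9=False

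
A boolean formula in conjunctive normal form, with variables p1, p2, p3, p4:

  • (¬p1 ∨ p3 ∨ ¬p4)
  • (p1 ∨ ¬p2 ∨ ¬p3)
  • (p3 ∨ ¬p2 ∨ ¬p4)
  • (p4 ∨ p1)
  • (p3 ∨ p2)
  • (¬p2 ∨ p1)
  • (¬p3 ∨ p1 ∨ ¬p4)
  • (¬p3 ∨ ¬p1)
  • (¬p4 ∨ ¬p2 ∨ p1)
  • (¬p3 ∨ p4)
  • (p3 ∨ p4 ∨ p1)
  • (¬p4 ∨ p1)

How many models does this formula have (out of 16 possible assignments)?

The models are:
  p1=T p2=T p3=F p4=F
That's 1 in total.

1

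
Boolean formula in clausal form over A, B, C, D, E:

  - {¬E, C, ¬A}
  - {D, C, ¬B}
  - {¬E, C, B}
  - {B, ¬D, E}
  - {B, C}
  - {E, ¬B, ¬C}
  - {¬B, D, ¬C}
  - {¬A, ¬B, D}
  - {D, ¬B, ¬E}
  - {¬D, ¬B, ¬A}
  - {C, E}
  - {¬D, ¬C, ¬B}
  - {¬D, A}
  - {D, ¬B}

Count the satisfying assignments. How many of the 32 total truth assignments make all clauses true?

The models are:
  A=0 B=0 C=1 D=0 E=0
  A=0 B=0 C=1 D=0 E=1
  A=1 B=0 C=1 D=0 E=0
  A=1 B=0 C=1 D=0 E=1
  A=1 B=0 C=1 D=1 E=1
That's 5 in total.

5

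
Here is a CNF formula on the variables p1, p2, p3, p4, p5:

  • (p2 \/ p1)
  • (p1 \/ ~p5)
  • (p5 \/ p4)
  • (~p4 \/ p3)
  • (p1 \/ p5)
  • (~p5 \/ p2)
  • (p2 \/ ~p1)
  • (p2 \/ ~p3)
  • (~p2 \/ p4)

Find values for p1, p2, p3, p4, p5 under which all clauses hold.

p1=1  p2=1  p3=1  p4=1  p5=1

Check each clause:
  1. (p1 \/ p2) — p1 is true.
  2. (~p5 \/ p1) — p1 is true.
  3. (p4 \/ p5) — p4 is true.
  4. (~p4 \/ p3) — p3 is true.
  5. (p5 \/ p1) — p1 is true.
  6. (p2 \/ ~p5) — p2 is true.
  7. (p2 \/ ~p1) — p2 is true.
  8. (~p3 \/ p2) — p2 is true.
  9. (~p2 \/ p4) — p4 is true.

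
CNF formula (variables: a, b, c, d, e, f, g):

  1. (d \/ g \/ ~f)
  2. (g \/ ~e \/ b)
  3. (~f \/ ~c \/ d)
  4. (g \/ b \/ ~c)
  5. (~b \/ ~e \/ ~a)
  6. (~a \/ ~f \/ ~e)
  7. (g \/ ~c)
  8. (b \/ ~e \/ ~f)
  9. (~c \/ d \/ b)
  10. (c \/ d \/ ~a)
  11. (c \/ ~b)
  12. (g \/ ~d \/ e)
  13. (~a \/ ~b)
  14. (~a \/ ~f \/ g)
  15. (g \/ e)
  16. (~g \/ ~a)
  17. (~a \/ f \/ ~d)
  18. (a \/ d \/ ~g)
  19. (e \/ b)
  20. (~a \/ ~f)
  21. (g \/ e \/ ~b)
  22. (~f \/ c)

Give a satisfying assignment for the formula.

a = 0, b = 0, c = 1, d = 1, e = 1, f = 0, g = 1

Branch on a: take a = False.
Set b = False and propagate.
  then e is forced to True.
  then g is forced to True.
  then f is forced to False.
  then d is forced to True.
c is now unconstrained; take c = True.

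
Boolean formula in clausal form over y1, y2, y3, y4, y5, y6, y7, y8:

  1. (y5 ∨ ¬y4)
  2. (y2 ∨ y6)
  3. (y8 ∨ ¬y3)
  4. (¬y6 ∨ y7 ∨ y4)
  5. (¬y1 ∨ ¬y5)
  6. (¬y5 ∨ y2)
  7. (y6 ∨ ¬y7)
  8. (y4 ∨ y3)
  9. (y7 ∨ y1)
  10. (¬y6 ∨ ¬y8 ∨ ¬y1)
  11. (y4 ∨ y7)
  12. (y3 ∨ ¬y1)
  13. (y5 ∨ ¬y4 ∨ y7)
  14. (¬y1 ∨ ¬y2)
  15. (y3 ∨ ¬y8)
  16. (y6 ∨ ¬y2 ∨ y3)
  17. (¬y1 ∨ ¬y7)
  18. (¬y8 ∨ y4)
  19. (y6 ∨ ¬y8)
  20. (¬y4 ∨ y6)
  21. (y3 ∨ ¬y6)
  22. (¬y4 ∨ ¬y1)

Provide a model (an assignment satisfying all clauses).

y1 = False, y2 = True, y3 = True, y4 = True, y5 = True, y6 = True, y7 = True, y8 = True

Check each clause:
  1. (y5 ∨ ¬y4) — y5 is true.
  2. (y2 ∨ y6) — y2 is true.
  3. (¬y3 ∨ y8) — y8 is true.
  4. (y4 ∨ y7 ∨ ¬y6) — y4 is true.
  5. (¬y1 ∨ ¬y5) — ¬y1 is true.
  6. (¬y5 ∨ y2) — y2 is true.
  7. (y6 ∨ ¬y7) — y6 is true.
  8. (y3 ∨ y4) — y3 is true.
  9. (y1 ∨ y7) — y7 is true.
  10. (¬y1 ∨ ¬y8 ∨ ¬y6) — ¬y1 is true.
  11. (y7 ∨ y4) — y4 is true.
  12. (¬y1 ∨ y3) — y3 is true.
  13. (y5 ∨ y7 ∨ ¬y4) — y5 is true.
  14. (¬y1 ∨ ¬y2) — ¬y1 is true.
  15. (¬y8 ∨ y3) — y3 is true.
  16. (¬y2 ∨ y3 ∨ y6) — y3 is true.
  17. (¬y7 ∨ ¬y1) — ¬y1 is true.
  18. (¬y8 ∨ y4) — y4 is true.
  19. (¬y8 ∨ y6) — y6 is true.
  20. (¬y4 ∨ y6) — y6 is true.
  21. (y3 ∨ ¬y6) — y3 is true.
  22. (¬y1 ∨ ¬y4) — ¬y1 is true.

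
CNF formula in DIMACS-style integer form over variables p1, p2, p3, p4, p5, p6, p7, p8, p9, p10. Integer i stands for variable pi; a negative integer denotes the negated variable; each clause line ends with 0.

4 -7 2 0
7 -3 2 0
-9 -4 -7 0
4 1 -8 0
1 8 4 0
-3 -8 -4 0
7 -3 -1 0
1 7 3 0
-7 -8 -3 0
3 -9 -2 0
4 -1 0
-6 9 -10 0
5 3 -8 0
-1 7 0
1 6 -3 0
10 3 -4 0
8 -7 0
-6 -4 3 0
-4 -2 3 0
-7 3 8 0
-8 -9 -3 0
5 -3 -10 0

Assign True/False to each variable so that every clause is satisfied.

p1=True, p2=False, p3=False, p4=True, p5=True, p6=False, p7=True, p8=True, p9=False, p10=True

Check each clause:
  1. (p4 || !p7 || p2) — p4 is true.
  2. (p2 || !p3 || p7) — !p3 is true.
  3. (!p4 || !p7 || !p9) — !p9 is true.
  4. (p1 || p4 || !p8) — p1 is true.
  5. (p4 || p1 || p8) — p8 is true.
  6. (!p4 || !p3 || !p8) — !p3 is true.
  7. (!p3 || !p1 || p7) — !p3 is true.
  8. (p1 || p7 || p3) — p1 is true.
  9. (!p3 || !p8 || !p7) — !p3 is true.
  10. (!p9 || !p2 || p3) — !p2 is true.
  11. (!p1 || p4) — p4 is true.
  12. (p9 || !p6 || !p10) — !p6 is true.
  13. (!p8 || p3 || p5) — p5 is true.
  14. (p7 || !p1) — p7 is true.
  15. (p6 || p1 || !p3) — p1 is true.
  16. (!p4 || p10 || p3) — p10 is true.
  17. (p8 || !p7) — p8 is true.
  18. (!p6 || !p4 || p3) — !p6 is true.
  19. (!p4 || p3 || !p2) — !p2 is true.
  20. (!p7 || p3 || p8) — p8 is true.
  21. (!p9 || !p8 || !p3) — !p3 is true.
  22. (p5 || !p10 || !p3) — p5 is true.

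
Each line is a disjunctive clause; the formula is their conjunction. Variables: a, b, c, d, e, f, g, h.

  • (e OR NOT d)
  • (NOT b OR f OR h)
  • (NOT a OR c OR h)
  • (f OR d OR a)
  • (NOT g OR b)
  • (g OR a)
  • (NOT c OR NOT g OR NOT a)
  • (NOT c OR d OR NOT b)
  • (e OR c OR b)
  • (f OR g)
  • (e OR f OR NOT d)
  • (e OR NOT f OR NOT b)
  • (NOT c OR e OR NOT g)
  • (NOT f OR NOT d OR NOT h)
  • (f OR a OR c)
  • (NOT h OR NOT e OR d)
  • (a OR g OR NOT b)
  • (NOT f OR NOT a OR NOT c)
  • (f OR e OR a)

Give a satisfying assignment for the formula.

a = F, b = T, c = T, d = T, e = T, f = T, g = T, h = F

Branch on a: take a = False.
  then g is forced to True.
  then b is forced to True.
For the remaining variables, c = True, d = True, e = True, f = True, h = False works.
Check each clause:
  1. (NOT d OR e) — e is true.
  2. (NOT b OR h OR f) — f is true.
  3. (c OR h OR NOT a) — c is true.
  4. (d OR f OR a) — d is true.
  5. (b OR NOT g) — b is true.
  6. (g OR a) — g is true.
  7. (NOT c OR NOT a OR NOT g) — NOT a is true.
  8. (d OR NOT b OR NOT c) — d is true.
  9. (b OR c OR e) — b is true.
  10. (g OR f) — f is true.
  11. (e OR f OR NOT d) — e is true.
  12. (e OR NOT f OR NOT b) — e is true.
  13. (NOT c OR e OR NOT g) — e is true.
  14. (NOT h OR NOT d OR NOT f) — NOT h is true.
  15. (a OR f OR c) — c is true.
  16. (NOT h OR NOT e OR d) — NOT h is true.
  17. (g OR NOT b OR a) — g is true.
  18. (NOT a OR NOT f OR NOT c) — NOT a is true.
  19. (e OR f OR a) — e is true.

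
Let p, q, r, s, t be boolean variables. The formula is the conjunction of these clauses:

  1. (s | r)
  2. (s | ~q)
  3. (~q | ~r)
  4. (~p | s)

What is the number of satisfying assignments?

14

Case analysis on s and q:
  s=1, q=1: remaining (p,r,t) ∈ {(0,0,0); (0,0,1); (1,0,0); (1,0,1)} — 4.
  s=1, q=0: p, r, t free → 2^3 = 8.
  s=0, q=1: a clause becomes empty — 0.
  s=0, q=0: remaining (p,r,t) ∈ {(0,1,0); (0,1,1)} — 2.
Total: 4 + 8 + 0 + 2 = 14.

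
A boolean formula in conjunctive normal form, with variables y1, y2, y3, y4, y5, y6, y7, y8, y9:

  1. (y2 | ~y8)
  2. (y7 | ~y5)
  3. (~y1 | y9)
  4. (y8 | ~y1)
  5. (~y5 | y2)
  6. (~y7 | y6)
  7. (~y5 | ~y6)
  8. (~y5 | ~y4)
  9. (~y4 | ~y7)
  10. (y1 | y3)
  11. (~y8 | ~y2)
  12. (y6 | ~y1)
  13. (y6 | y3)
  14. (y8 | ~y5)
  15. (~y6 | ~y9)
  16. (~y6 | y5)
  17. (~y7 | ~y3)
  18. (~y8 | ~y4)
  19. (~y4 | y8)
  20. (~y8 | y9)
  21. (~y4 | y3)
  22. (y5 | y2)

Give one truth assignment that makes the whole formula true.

Pure literal: y4 appears only negated; assign y4 = False.
Branch on y1: take y1 = False.
  then y3 is forced to True.
  then y7 is forced to False.
  then y5 is forced to False.
  then y6 is forced to False.
  then y2 is forced to True.
  then y8 is forced to False.
y9 is now unconstrained; take y9 = False.
Every clause has at least one true literal under this assignment.

y1 = False, y2 = True, y3 = True, y4 = False, y5 = False, y6 = False, y7 = False, y8 = False, y9 = False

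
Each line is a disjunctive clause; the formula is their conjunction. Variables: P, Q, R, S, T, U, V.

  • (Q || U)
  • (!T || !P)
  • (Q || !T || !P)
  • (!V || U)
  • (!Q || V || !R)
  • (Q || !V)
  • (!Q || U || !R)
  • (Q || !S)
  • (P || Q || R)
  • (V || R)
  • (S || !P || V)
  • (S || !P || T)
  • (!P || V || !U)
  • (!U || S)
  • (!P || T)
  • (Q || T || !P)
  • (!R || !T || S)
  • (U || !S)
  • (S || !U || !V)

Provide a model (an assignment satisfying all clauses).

Try P = False.
Try Q = True.
The remaining clauses are satisfied by R = False, S = True, T = False, U = True, V = True.
Every clause has at least one true literal under this assignment.

P = False  Q = True  R = False  S = True  T = False  U = True  V = True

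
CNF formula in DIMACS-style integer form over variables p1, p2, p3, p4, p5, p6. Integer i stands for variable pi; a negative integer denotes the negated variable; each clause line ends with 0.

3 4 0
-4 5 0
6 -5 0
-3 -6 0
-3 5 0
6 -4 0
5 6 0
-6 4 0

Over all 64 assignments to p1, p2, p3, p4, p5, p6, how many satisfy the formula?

4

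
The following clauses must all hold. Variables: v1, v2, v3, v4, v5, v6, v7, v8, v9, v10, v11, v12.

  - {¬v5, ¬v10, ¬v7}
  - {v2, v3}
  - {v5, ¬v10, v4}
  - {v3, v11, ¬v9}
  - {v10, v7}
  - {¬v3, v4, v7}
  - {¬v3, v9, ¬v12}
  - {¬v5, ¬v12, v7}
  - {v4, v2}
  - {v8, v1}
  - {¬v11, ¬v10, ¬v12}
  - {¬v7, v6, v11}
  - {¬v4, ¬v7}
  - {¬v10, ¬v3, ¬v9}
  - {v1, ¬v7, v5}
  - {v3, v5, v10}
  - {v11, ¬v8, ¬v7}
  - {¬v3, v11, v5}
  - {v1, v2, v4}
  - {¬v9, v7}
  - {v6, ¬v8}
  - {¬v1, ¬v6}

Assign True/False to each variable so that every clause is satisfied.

v1=True  v2=False  v3=True  v4=True  v5=True  v6=False  v7=False  v8=False  v9=False  v10=True  v11=False  v12=False

Pure literal: v12 appears only negated; assign v12 = False.
Try v1 = True.
  then v6 is forced to False.
  then v8 is forced to False.
Try v2 = False.
  then v3 is forced to True.
  then v4 is forced to True.
  then v7 is forced to False.
  then v10 is forced to True.
  then v9 is forced to False.
Set v5 = True and propagate.
v11 is now unconstrained; take v11 = False.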